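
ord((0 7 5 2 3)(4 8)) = 10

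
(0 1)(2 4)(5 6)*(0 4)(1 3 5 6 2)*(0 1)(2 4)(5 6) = (0 3 6 5 4)(1 2)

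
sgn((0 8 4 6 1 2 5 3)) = -1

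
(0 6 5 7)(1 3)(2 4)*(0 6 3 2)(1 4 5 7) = (0 3 4)(1 2 5)(6 7)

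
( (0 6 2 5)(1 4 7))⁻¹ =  (0 5 2 6)(1 7 4)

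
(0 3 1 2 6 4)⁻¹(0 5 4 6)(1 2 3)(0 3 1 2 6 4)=(0 4 3 5)(1 2 6)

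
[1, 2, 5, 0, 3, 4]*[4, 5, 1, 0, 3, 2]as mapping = [0→5, 1→1, 2→2, 3→4, 4→0, 5→3]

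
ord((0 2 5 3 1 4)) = 6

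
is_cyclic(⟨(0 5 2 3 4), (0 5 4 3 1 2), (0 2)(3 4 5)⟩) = no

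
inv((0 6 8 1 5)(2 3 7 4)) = (0 5 1 8 6)(2 4 7 3)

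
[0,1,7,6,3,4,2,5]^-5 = [0,1,7,6,3,4,2,5]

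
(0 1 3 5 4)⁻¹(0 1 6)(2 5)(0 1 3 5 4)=(1 3 6)(2 4)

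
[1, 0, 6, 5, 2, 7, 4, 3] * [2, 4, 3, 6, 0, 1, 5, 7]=[4, 2, 5, 1, 3, 7, 0, 6]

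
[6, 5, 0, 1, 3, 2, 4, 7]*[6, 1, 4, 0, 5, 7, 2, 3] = [2, 7, 6, 1, 0, 4, 5, 3]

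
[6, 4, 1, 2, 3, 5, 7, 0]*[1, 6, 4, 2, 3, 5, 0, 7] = [0, 3, 6, 4, 2, 5, 7, 1]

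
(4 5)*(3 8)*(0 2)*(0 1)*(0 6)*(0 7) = (0 2 1 6 7)(3 8)(4 5)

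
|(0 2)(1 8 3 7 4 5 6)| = 14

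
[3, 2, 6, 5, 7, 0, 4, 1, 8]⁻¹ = [5, 7, 1, 0, 6, 3, 2, 4, 8]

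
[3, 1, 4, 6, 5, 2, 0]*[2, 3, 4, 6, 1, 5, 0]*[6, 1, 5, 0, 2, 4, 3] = [3, 0, 1, 6, 4, 2, 5]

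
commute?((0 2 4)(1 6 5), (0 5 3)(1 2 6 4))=no:(0 2 4)(1 6 5)*(0 5 3)(1 2 6 4)=(0 6 3)(1 4 5 2), (0 5 3)(1 2 6 4)*(0 2 4)(1 6 5)=(0 1 4 6)(2 5 3)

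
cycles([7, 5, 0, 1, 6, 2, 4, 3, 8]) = (0 7 3 1 5 2)(4 6)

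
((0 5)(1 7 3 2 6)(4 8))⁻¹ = (0 5)(1 6 2 3 7)(4 8)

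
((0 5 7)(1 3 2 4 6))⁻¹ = (0 7 5)(1 6 4 2 3)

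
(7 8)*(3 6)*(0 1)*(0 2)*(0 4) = (0 1 2 4) (3 6) (7 8) 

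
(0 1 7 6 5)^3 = (0 6 1 5 7)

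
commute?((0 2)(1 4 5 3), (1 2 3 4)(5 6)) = no:(0 2)(1 4 5 3)*(1 2 3 4)(5 6) = (0 3 2)(4 6 5), (1 2 3 4)(5 6)*(0 2)(1 4 5 3) = (0 2 1)(3 5 6)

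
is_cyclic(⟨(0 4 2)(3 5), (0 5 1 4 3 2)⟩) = no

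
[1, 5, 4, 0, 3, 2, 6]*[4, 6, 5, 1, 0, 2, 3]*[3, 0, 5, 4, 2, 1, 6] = [6, 5, 3, 2, 0, 1, 4]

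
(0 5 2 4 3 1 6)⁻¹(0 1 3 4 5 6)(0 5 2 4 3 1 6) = (0 5 6 1 3 2)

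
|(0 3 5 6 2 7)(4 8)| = 6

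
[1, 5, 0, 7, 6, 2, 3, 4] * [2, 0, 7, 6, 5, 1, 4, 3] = [0, 1, 2, 3, 4, 7, 6, 5]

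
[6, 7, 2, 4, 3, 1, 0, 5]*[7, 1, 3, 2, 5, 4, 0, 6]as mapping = [0→0, 1→6, 2→3, 3→5, 4→2, 5→1, 6→7, 7→4]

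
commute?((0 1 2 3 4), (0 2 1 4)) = no:(0 1 2 3 4)*(0 2 1 4) = (0 4 2 3), (0 2 1 4)*(0 1 2 3 4) = (0 3 4 1)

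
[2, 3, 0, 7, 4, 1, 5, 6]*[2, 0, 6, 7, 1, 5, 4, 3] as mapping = [0→6, 1→7, 2→2, 3→3, 4→1, 5→0, 6→5, 7→4] 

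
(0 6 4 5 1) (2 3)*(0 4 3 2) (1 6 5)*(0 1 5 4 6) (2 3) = (0 4 5) (1 6 2 3) 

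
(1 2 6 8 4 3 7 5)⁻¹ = (1 5 7 3 4 8 6 2)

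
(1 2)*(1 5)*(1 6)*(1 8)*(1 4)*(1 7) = (1 2 5 6 8 4 7)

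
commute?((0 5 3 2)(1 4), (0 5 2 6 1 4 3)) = no:(0 5 3 2)(1 4) * (0 5 2 6 1 4 3) = (0 2 5)(1 3 6), (0 5 2 6 1 4 3) * (0 5 3 2)(1 4) = (0 3 5)(2 6 4)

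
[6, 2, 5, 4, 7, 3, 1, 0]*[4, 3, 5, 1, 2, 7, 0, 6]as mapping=[0→0, 1→5, 2→7, 3→2, 4→6, 5→1, 6→3, 7→4]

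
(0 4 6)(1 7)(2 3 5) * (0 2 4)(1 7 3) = (1 3 5 4 6 2)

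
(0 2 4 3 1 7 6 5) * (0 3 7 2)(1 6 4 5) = (1 2 5 3 6)(4 7)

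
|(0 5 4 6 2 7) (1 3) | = 6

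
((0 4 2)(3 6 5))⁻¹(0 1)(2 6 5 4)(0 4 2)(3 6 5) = (0 5 3 2)(1 4)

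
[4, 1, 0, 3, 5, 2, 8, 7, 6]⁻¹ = [2, 1, 5, 3, 0, 4, 8, 7, 6]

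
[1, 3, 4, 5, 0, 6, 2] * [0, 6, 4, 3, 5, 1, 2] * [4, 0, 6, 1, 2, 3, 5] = [5, 1, 3, 0, 4, 6, 2]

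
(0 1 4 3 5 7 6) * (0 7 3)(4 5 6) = (0 1 5 3 6 7 4)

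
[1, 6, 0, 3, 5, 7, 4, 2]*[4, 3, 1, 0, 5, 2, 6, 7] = [3, 6, 4, 0, 2, 7, 5, 1]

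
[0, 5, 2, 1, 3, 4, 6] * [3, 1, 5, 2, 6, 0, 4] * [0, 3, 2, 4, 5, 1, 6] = [4, 0, 1, 3, 2, 6, 5]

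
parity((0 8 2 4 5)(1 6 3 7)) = odd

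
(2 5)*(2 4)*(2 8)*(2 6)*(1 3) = (1 3)(2 5 4 8 6)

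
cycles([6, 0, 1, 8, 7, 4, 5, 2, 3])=(0 6 5 4 7 2 1)(3 8)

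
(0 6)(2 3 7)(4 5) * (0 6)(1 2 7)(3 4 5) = (1 2 4 3)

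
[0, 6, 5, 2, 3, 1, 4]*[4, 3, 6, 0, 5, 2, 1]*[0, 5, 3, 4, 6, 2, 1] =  [6, 5, 3, 1, 0, 4, 2]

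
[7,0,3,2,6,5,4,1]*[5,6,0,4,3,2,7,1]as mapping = [0→1,1→5,2→4,3→0,4→7,5→2,6→3,7→6]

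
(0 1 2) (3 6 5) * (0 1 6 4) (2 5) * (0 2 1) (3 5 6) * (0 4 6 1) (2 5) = (0 3 6) (2 4 5) 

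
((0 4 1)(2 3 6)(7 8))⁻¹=(0 1 4)(2 6 3)(7 8)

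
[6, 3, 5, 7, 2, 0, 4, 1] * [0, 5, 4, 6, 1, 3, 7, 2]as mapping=[0→7, 1→6, 2→3, 3→2, 4→4, 5→0, 6→1, 7→5]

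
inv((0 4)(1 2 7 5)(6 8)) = (0 4)(1 5 7 2)(6 8)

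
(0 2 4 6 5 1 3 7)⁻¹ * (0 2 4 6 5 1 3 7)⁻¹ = (0 3 5 4)(1 6 2 7)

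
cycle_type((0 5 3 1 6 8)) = 6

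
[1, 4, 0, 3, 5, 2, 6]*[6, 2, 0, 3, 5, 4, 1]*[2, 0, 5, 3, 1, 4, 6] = [5, 4, 6, 3, 1, 2, 0]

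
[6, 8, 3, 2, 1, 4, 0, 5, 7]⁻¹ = [6, 4, 3, 2, 5, 7, 0, 8, 1]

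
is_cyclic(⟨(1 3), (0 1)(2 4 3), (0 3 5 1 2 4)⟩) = no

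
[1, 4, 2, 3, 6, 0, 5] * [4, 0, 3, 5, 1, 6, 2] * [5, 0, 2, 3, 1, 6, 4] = [5, 0, 3, 6, 2, 1, 4]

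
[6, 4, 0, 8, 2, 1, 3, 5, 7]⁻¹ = [2, 5, 4, 6, 1, 7, 0, 8, 3]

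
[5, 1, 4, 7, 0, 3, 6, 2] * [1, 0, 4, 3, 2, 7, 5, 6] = [7, 0, 2, 6, 1, 3, 5, 4]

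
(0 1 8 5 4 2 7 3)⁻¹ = (0 3 7 2 4 5 8 1)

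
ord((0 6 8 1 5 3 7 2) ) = 8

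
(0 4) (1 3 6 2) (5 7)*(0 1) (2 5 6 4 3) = (0 3 4 1 2) (5 7 6) 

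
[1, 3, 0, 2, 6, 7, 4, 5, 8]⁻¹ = [2, 0, 3, 1, 6, 7, 4, 5, 8]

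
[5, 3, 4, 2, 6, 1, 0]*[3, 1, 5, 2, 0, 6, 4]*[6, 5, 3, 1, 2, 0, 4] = [4, 3, 6, 0, 2, 5, 1]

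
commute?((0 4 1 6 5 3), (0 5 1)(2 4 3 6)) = no:(0 4 1 6 5 3)*(0 5 1)(2 4 3 6) = (0 3 5 6 1 2 4), (0 5 1)(2 4 3 6)*(0 4 1 6 5 3) = (0 3 5 6 2 1 4)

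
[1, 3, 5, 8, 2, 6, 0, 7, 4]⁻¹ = [6, 0, 4, 1, 8, 2, 5, 7, 3]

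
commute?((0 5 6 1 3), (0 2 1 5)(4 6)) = no:(0 5 6 1 3)*(0 2 1 5)(4 6) = (1 3 2)(4 6 5), (0 2 1 5)(4 6)*(0 5 6 1 3) = (0 2 3)(1 6 4)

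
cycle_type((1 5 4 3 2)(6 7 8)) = 3.5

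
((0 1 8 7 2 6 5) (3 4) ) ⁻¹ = (0 5 6 2 7 8 1) (3 4) 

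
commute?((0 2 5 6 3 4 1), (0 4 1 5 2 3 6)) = no:(0 2 5 6 3 4 1) * (0 4 1 5 2 3 6) = (0 3 1 4 5), (0 4 1 5 2 3 6) * (0 2 5 6 3 4 1) = (0 1 6 2 4)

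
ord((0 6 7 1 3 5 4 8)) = 8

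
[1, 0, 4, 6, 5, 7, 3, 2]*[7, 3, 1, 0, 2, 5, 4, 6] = [3, 7, 2, 4, 5, 6, 0, 1]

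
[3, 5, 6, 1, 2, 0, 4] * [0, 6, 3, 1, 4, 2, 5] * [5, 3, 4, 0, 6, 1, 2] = [3, 4, 1, 2, 0, 5, 6]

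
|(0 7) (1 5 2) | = 6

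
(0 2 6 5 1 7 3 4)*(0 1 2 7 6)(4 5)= (0 7 3 5 2)(1 6 4)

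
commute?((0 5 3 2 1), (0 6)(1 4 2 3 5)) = no:(0 5 3 2 1)*(0 6)(1 4 2 3 5) = (0 1 6)(2 4), (0 6)(1 4 2 3 5)*(0 5 3 2 1) = (0 6 5)(1 4)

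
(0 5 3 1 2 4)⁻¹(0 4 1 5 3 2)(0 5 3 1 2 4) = (0 2 3 1 4 5)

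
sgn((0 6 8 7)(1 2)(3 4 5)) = 1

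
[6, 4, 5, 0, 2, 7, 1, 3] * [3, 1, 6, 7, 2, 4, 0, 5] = [0, 2, 4, 3, 6, 5, 1, 7]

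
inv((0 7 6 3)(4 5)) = (0 3 6 7)(4 5)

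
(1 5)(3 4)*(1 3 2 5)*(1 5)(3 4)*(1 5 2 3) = (1 2 5 4 3)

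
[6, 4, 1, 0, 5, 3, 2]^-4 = [1, 3, 5, 2, 0, 6, 4]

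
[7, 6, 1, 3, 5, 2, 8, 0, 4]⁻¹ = [7, 2, 5, 3, 8, 4, 1, 0, 6]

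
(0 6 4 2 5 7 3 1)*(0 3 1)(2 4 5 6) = (0 2 6 5 7 1 3)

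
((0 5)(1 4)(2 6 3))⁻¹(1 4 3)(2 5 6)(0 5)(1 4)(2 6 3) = (0 3 6)(1 2 4)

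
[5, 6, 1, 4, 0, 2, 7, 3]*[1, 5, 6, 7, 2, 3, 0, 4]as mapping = [0→3, 1→0, 2→5, 3→2, 4→1, 5→6, 6→4, 7→7]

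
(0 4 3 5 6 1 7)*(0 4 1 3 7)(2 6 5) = (0 1)(2 6 3)(4 7)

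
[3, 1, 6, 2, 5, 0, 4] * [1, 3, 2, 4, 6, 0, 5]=[4, 3, 5, 2, 0, 1, 6]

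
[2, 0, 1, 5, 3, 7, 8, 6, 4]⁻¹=[1, 2, 0, 4, 8, 3, 7, 5, 6]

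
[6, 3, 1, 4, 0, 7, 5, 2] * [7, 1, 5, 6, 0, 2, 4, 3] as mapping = [0→4, 1→6, 2→1, 3→0, 4→7, 5→3, 6→2, 7→5] 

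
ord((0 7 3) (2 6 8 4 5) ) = 15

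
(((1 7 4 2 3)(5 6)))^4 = (1 3 2 4 7)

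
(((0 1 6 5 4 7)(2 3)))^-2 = (0 4 6)(1 7 5)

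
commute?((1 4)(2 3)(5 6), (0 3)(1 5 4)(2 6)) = no:(1 4)(2 3)(5 6)*(0 3)(1 5 4)(2 6) = (0 3 6 4 5 2), (0 3)(1 5 4)(2 6)*(1 4)(2 3)(5 6) = (0 2 5 1 6 3)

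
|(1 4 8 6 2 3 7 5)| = 8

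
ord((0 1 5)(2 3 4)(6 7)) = 6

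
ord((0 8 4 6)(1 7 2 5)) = 4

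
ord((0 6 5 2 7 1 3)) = 7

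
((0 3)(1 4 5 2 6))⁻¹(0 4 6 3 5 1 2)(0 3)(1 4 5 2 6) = (0 2 4 6 3 5 1)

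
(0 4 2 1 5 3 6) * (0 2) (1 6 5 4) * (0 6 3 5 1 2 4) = (0 2 3 1) (4 6) 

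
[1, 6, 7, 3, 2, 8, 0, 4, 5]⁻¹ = [6, 0, 4, 3, 7, 8, 1, 2, 5]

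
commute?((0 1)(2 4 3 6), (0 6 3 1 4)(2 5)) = no:(0 1)(2 4 3 6)*(0 6 3 1 4)(2 5) = (0 4 1 6 5 2), (0 6 3 1 4)(2 5)*(0 1)(2 4 3 6) = (0 2 5 4 1 3)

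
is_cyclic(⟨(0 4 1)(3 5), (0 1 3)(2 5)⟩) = no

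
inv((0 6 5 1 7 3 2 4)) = (0 4 2 3 7 1 5 6)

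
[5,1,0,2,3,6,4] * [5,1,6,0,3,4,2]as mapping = [0→4,1→1,2→5,3→6,4→0,5→2,6→3]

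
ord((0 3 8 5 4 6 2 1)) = 8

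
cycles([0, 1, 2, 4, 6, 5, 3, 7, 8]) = (3 4 6) 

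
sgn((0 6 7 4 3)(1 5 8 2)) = -1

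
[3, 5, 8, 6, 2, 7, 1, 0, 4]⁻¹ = [7, 6, 4, 0, 8, 1, 3, 5, 2]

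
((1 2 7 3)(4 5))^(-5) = (1 3 7 2)(4 5)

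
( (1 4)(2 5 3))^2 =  (2 3 5)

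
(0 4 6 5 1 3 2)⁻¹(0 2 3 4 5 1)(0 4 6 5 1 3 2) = (0 2 6 1 3 4)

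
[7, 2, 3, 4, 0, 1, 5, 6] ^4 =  [1, 0, 7, 6, 5, 4, 3, 2] 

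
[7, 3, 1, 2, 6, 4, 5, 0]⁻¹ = [7, 2, 3, 1, 5, 6, 4, 0]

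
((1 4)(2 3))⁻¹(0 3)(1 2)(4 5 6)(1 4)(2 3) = (0 2)(1 5 6)(3 4)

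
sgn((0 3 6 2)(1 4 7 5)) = 1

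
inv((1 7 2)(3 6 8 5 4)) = (1 2 7)(3 4 5 8 6)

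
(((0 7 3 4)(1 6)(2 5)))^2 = (0 3)(4 7)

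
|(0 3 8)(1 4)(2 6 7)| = 6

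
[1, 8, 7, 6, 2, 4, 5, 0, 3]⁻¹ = [7, 0, 4, 8, 5, 6, 3, 2, 1]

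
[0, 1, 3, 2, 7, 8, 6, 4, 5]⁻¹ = [0, 1, 3, 2, 7, 8, 6, 4, 5]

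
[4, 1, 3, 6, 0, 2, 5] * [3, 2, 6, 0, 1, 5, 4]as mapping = [0→1, 1→2, 2→0, 3→4, 4→3, 5→6, 6→5]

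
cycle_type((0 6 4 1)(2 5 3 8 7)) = 4.5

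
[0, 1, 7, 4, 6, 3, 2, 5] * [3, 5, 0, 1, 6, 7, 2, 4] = [3, 5, 4, 6, 2, 1, 0, 7]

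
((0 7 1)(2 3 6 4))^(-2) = (0 7 1)(2 6)(3 4)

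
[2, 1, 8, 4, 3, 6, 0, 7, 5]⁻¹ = [6, 1, 0, 4, 3, 8, 5, 7, 2]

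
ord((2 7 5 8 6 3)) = 6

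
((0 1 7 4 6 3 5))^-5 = (0 7 6 5 1 4 3)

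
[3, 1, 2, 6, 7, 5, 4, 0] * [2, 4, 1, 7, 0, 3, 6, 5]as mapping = [0→7, 1→4, 2→1, 3→6, 4→5, 5→3, 6→0, 7→2]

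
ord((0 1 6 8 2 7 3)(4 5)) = 14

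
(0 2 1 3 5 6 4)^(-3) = (0 5 2 6 1 4 3)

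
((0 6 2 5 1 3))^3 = (0 5)(1 6)(2 3)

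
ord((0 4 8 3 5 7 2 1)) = 8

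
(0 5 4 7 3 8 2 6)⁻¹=(0 6 2 8 3 7 4 5)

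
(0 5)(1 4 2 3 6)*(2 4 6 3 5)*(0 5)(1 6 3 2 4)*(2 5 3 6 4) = (0 2)(1 6 4)(3 5)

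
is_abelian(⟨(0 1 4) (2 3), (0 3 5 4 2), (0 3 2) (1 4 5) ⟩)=no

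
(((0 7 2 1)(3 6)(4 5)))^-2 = (0 2)(1 7)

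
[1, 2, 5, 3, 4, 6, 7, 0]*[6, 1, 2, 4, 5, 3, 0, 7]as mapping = [0→1, 1→2, 2→3, 3→4, 4→5, 5→0, 6→7, 7→6]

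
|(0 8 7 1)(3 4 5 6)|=4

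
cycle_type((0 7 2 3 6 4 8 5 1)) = 9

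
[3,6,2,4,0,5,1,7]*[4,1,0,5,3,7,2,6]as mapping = [0→5,1→2,2→0,3→3,4→4,5→7,6→1,7→6]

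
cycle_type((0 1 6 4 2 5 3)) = 7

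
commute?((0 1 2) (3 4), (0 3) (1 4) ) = no:(0 1 2) (3 4)*(0 3) (1 4) = (0 4) (1 2 3), (0 3) (1 4)*(0 1 2) (3 4) = (0 4 2) (1 3) 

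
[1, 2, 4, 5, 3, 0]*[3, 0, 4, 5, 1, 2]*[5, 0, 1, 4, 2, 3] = [5, 2, 0, 1, 3, 4]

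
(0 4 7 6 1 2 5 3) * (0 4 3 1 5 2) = (0 3 4 7 6 5 1) 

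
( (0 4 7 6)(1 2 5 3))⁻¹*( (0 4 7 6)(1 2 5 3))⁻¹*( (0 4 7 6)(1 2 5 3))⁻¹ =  (0 4 7 6)(1 2 5 3)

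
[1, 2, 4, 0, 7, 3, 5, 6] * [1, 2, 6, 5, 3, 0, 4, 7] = [2, 6, 3, 1, 7, 5, 0, 4]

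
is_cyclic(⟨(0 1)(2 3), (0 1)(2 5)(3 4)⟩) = no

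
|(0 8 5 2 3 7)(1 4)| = 6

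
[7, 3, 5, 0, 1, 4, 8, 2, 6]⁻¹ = [3, 4, 7, 1, 5, 2, 8, 0, 6]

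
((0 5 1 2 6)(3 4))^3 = (0 2 5 6 1)(3 4)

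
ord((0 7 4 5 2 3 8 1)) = 8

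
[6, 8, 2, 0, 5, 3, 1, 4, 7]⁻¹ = [3, 6, 2, 5, 7, 4, 0, 8, 1]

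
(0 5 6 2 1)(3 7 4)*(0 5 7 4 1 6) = (0 7 1 5)(2 6)(3 4)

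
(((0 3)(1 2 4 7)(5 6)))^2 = (1 4)(2 7)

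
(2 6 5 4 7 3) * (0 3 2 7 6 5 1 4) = (0 3 7 2 5)(1 4 6)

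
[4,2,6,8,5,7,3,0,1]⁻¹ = [7,8,1,6,0,4,2,5,3]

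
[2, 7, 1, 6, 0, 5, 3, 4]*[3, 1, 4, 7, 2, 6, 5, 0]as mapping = [0→4, 1→0, 2→1, 3→5, 4→3, 5→6, 6→7, 7→2]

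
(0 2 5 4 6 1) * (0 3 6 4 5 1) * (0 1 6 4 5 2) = (1 3 4 5 2 6)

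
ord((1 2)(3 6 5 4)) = 4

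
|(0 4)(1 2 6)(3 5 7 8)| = 12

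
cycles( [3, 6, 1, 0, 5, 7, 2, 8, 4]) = (0 3) (1 6 2) (4 5 7 8) 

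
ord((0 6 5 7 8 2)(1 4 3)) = 6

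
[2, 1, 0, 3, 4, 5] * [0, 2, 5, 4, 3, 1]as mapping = [0→5, 1→2, 2→0, 3→4, 4→3, 5→1]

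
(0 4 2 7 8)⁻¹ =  (0 8 7 2 4)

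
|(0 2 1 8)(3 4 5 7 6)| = 20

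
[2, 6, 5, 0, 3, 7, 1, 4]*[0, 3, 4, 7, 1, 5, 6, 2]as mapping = [0→4, 1→6, 2→5, 3→0, 4→7, 5→2, 6→3, 7→1]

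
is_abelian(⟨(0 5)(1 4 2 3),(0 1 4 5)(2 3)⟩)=no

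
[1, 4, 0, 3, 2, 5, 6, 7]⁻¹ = [2, 0, 4, 3, 1, 5, 6, 7]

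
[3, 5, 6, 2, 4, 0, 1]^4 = [1, 2, 0, 5, 4, 6, 3]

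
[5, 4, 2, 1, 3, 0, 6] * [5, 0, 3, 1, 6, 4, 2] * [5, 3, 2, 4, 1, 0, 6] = [1, 6, 4, 5, 3, 0, 2]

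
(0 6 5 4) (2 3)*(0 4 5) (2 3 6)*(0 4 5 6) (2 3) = (0 3 2) (4 5 6) 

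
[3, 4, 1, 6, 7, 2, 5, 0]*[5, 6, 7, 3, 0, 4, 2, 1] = [3, 0, 6, 2, 1, 7, 4, 5]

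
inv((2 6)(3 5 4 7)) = (2 6)(3 7 4 5)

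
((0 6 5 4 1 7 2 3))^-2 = (0 2 1 5)(3 7 4 6)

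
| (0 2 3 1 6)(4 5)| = 10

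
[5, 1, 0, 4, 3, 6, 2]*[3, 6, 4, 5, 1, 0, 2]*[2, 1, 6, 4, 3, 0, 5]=[2, 5, 4, 1, 0, 6, 3]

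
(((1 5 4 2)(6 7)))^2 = (1 4)(2 5)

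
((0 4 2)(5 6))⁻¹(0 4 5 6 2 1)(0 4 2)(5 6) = (0 1 4 2 6 5)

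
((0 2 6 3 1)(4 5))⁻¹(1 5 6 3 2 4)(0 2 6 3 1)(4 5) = (0 4 3 1 6 5)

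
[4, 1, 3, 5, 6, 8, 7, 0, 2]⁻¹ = [7, 1, 8, 2, 0, 3, 4, 6, 5]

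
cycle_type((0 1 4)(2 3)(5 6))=2^2.3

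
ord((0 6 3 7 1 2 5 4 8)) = 9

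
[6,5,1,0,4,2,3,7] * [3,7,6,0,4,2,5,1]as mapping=[0→5,1→2,2→7,3→3,4→4,5→6,6→0,7→1]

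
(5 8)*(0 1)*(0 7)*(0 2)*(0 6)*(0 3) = (0 1 7 2 6 3)(5 8)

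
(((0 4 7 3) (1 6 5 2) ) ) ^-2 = (0 7) (1 5) (2 6) (3 4) 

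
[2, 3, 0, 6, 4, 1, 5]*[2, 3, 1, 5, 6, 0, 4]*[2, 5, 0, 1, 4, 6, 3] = [5, 6, 0, 4, 3, 1, 2]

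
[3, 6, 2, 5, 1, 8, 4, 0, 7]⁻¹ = [7, 4, 2, 0, 6, 3, 1, 8, 5]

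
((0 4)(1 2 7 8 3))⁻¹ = (0 4)(1 3 8 7 2)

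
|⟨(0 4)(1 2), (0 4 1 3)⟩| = 20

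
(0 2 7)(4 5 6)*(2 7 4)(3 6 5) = (0 7)(2 4 3 6)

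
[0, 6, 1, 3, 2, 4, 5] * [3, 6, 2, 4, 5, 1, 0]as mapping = [0→3, 1→0, 2→6, 3→4, 4→2, 5→5, 6→1]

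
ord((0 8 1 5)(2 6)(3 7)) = 4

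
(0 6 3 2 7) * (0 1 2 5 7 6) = (1 2 6 3 5 7)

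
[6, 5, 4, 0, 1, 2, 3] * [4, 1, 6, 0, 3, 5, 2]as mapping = [0→2, 1→5, 2→3, 3→4, 4→1, 5→6, 6→0]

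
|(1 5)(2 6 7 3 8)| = 10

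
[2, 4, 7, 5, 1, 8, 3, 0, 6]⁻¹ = [7, 4, 0, 6, 1, 3, 8, 2, 5]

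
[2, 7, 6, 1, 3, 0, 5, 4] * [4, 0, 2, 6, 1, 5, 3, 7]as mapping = [0→2, 1→7, 2→3, 3→0, 4→6, 5→4, 6→5, 7→1]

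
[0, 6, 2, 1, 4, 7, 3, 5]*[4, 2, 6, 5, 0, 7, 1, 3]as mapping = [0→4, 1→1, 2→6, 3→2, 4→0, 5→3, 6→5, 7→7]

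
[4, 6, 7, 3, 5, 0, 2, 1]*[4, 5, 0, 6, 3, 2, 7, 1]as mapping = [0→3, 1→7, 2→1, 3→6, 4→2, 5→4, 6→0, 7→5]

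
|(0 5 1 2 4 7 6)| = 7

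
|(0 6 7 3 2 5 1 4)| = 8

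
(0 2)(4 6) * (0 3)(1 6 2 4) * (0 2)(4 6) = (0 6 1 4)(2 3)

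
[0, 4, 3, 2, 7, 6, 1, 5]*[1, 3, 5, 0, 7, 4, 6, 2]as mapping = [0→1, 1→7, 2→0, 3→5, 4→2, 5→6, 6→3, 7→4]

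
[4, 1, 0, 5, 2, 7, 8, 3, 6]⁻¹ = [2, 1, 4, 7, 0, 3, 8, 5, 6]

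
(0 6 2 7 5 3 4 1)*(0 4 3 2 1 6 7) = (0 7 5 2)(1 4 6)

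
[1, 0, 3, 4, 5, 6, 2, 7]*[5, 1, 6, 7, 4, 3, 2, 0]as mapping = [0→1, 1→5, 2→7, 3→4, 4→3, 5→2, 6→6, 7→0]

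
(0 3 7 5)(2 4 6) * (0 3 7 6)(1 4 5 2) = (0 7 2 5 3 6 1 4)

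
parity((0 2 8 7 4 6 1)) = even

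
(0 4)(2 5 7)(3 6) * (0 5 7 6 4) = (2 7)(3 4 5 6)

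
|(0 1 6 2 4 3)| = 6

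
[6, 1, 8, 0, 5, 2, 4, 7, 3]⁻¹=[3, 1, 5, 8, 6, 4, 0, 7, 2]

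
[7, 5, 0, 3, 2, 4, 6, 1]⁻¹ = [2, 7, 4, 3, 5, 1, 6, 0]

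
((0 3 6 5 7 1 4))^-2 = (0 1 5 3 4 7 6)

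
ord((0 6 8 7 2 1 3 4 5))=9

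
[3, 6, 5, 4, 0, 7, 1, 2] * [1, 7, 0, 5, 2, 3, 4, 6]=[5, 4, 3, 2, 1, 6, 7, 0]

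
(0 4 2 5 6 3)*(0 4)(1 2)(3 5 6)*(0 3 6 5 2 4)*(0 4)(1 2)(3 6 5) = (0 6 1)(2 3 4)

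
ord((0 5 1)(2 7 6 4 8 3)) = 6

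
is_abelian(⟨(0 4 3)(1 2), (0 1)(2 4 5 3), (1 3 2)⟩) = no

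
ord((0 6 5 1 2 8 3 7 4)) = 9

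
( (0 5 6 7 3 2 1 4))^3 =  (0 7 1 5 3 4 6 2)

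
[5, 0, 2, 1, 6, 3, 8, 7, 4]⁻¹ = [1, 3, 2, 5, 8, 0, 4, 7, 6]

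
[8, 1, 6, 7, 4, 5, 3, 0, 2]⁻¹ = [7, 1, 8, 6, 4, 5, 2, 3, 0]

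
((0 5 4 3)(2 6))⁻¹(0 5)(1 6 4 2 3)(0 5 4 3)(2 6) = (0 1 2 3 6)(4 5)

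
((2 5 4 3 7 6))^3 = (2 3)(4 6)(5 7)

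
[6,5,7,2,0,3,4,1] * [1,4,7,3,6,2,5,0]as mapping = [0→5,1→2,2→0,3→7,4→1,5→3,6→6,7→4]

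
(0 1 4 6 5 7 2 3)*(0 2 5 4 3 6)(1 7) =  (0 7 5 1 3 2 6 4)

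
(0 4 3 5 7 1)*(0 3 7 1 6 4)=(1 3 5)(4 7 6)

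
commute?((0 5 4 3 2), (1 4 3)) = no:(0 5 4 3 2) * (1 4 3) = (0 5 3 2)(1 4), (1 4 3) * (0 5 4 3 2) = (0 5 4 2)(1 3)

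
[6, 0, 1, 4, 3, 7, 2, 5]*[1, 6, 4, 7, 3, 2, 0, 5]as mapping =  [0→0, 1→1, 2→6, 3→3, 4→7, 5→5, 6→4, 7→2]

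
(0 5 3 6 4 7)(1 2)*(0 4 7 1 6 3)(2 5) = (0 2 6 7 4 1 5)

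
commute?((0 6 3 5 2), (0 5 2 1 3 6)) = no:(0 6 3 5 2) * (0 5 2 1 3 6) = (1 3 2 5), (0 5 2 1 3 6) * (0 6 3 5 2) = (0 2 1 5)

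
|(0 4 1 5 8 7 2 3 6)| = 9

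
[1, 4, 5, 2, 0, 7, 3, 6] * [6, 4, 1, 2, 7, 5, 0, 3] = [4, 7, 5, 1, 6, 3, 2, 0]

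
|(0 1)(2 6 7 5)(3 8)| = 4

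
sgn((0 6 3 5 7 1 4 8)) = -1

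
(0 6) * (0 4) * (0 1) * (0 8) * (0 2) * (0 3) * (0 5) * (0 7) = (0 6 4 1 8 2 3 5 7)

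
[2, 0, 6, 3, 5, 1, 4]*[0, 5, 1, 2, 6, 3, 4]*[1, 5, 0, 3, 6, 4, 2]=[5, 1, 6, 0, 3, 4, 2]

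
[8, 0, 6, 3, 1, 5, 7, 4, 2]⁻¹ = [1, 4, 8, 3, 7, 5, 2, 6, 0]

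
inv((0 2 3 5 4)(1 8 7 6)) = (0 4 5 3 2)(1 6 7 8)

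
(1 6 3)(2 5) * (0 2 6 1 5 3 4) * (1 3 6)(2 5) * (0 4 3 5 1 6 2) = (0 1 5 6 3)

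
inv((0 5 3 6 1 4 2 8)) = (0 8 2 4 1 6 3 5)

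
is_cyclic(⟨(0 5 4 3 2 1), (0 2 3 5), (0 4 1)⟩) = no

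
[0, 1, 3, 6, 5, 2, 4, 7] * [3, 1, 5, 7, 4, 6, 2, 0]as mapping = [0→3, 1→1, 2→7, 3→2, 4→6, 5→5, 6→4, 7→0]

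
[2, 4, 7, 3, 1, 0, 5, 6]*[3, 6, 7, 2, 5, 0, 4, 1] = [7, 5, 1, 2, 6, 3, 0, 4]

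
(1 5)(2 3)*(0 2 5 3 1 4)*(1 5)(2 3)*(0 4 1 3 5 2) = (0 5 1)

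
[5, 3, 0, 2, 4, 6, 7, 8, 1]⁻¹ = [2, 8, 3, 1, 4, 0, 5, 6, 7]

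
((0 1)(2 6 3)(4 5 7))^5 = (0 1)(2 3 6)(4 7 5)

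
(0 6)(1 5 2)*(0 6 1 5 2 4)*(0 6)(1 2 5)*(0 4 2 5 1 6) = (0 5 2 6 4)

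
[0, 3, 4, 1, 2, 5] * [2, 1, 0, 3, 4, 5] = [2, 3, 4, 1, 0, 5]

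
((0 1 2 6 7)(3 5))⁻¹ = (0 7 6 2 1)(3 5)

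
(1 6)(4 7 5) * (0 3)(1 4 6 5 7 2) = (0 3)(1 5 6 4 2)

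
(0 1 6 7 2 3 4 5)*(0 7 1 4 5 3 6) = (0 4 3 5 7 2 6 1)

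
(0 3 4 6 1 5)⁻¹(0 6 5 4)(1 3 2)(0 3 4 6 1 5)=(0 6 3 1)(2 5 4)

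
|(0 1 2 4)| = 4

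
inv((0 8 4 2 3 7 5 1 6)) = (0 6 1 5 7 3 2 4 8)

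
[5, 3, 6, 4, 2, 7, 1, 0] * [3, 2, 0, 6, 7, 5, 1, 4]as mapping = [0→5, 1→6, 2→1, 3→7, 4→0, 5→4, 6→2, 7→3]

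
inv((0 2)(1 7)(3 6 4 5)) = (0 2)(1 7)(3 5 4 6)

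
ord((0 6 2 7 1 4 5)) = 7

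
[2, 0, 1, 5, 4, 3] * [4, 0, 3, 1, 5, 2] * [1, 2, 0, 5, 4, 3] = [5, 4, 1, 0, 3, 2]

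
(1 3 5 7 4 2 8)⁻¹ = (1 8 2 4 7 5 3)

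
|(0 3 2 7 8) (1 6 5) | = 15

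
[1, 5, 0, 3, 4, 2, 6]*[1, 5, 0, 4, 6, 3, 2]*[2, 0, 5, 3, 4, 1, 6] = [1, 3, 0, 4, 6, 2, 5]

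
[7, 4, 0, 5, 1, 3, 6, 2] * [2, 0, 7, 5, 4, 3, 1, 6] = [6, 4, 2, 3, 0, 5, 1, 7]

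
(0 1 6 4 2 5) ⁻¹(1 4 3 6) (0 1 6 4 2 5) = (2 3 4 6) 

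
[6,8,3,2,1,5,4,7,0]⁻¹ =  [8,4,3,2,6,5,0,7,1]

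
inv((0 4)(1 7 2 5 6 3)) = (0 4)(1 3 6 5 2 7)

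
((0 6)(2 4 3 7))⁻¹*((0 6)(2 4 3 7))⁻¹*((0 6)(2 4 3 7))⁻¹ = (0 6)(2 4 3 7)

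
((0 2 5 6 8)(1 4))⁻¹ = (0 8 6 5 2)(1 4)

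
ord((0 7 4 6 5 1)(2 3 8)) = 6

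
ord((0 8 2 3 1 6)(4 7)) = 6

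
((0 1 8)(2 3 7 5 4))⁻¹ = (0 8 1)(2 4 5 7 3)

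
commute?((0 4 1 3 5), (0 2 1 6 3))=no:(0 4 1 3 5)*(0 2 1 6 3)=(0 4 6 3 5 2 1), (0 2 1 6 3)*(0 4 1 3 5)=(0 2 3 4 1 6 5)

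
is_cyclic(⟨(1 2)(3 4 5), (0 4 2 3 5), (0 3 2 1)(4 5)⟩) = no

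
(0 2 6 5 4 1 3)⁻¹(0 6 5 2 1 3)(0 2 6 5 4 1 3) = (0 2 5 4 6 3)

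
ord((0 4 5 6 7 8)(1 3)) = 6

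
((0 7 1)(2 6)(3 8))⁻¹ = (0 1 7)(2 6)(3 8)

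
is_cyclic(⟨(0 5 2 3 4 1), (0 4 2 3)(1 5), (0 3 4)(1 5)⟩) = no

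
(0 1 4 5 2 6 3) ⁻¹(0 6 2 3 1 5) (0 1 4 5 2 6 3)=(0 4 2 1 3 6) 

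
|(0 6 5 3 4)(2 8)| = 10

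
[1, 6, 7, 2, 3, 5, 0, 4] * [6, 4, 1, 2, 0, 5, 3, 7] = [4, 3, 7, 1, 2, 5, 6, 0]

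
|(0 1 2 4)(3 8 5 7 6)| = 20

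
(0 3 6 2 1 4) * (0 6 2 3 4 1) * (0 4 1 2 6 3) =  (0 1 2 4 3 6)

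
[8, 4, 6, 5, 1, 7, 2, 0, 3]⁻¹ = [7, 4, 6, 8, 1, 3, 2, 5, 0]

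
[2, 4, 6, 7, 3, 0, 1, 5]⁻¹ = [5, 6, 0, 4, 1, 7, 2, 3]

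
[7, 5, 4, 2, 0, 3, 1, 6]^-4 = [5, 4, 6, 7, 1, 0, 2, 3]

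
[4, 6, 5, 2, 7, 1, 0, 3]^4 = [2, 7, 0, 6, 5, 4, 3, 1]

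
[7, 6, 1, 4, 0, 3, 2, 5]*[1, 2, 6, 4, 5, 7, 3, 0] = [0, 3, 2, 5, 1, 4, 6, 7]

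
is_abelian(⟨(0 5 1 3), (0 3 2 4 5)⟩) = no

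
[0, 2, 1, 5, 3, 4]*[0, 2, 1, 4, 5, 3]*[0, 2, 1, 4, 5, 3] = [0, 2, 1, 4, 5, 3]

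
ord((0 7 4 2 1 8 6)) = 7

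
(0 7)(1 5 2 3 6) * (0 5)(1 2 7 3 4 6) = (0 3 1)(2 4 6)(5 7)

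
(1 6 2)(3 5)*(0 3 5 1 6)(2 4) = (0 3 1)(2 6 4)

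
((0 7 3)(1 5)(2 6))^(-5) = (0 7 3)(1 5)(2 6)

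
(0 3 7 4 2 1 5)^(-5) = (0 7 2 5 3 4 1)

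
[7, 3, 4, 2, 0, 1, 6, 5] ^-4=[1, 4, 7, 0, 5, 2, 6, 3] 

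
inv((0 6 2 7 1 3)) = (0 3 1 7 2 6)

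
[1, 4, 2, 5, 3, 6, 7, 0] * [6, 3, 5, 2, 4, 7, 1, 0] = [3, 4, 5, 7, 2, 1, 0, 6]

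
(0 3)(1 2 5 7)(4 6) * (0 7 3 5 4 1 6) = (0 5 3 7 6 1 2 4)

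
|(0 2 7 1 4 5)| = 6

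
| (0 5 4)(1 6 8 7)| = 12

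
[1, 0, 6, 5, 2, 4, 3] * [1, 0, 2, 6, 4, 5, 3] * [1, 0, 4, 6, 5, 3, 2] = [1, 0, 6, 3, 4, 5, 2]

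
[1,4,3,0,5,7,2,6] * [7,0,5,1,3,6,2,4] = [0,3,1,7,6,4,5,2]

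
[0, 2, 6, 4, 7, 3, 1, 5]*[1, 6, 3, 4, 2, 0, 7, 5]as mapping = [0→1, 1→3, 2→7, 3→2, 4→5, 5→4, 6→6, 7→0]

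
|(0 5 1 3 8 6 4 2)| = 8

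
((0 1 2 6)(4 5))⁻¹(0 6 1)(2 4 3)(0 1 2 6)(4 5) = (0 2 1)(3 6 5)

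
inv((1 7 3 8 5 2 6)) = (1 6 2 5 8 3 7)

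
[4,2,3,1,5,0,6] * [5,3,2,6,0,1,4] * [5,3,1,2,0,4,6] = [5,1,6,2,3,4,0]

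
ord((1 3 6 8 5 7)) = 6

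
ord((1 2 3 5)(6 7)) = 4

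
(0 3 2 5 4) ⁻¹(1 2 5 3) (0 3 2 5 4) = (1 5 4 2) 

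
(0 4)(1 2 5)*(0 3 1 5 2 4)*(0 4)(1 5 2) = (0 4 3 5 2 1)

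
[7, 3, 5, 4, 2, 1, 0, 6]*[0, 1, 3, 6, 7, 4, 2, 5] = [5, 6, 4, 7, 3, 1, 0, 2]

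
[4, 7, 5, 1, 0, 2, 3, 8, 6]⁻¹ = [4, 3, 5, 6, 0, 2, 8, 1, 7]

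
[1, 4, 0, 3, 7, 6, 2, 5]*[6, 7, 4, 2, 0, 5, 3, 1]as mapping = [0→7, 1→0, 2→6, 3→2, 4→1, 5→3, 6→4, 7→5]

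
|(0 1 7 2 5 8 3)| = 7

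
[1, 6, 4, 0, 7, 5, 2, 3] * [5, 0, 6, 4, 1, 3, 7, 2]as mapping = [0→0, 1→7, 2→1, 3→5, 4→2, 5→3, 6→6, 7→4]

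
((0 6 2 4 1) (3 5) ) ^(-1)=(0 1 4 2 6) (3 5) 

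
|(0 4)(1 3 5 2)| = 4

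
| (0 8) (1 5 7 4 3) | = 10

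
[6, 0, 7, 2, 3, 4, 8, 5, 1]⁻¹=[1, 8, 3, 4, 5, 7, 0, 2, 6]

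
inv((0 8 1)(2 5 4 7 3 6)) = (0 1 8)(2 6 3 7 4 5)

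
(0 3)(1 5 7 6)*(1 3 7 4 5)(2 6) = (0 7 2 6 3)(4 5)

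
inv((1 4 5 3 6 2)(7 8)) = (1 2 6 3 5 4)(7 8)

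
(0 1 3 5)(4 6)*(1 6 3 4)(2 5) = (0 6 1 4 3 2 5)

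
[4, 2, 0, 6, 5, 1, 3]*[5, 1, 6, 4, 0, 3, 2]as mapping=[0→0, 1→6, 2→5, 3→2, 4→3, 5→1, 6→4]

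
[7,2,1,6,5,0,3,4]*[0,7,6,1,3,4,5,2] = [2,6,7,5,4,0,1,3]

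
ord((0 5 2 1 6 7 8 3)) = 8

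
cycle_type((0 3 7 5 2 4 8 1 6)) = 9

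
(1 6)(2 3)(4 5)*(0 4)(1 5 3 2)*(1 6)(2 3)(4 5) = (0 5)(2 3 6 4)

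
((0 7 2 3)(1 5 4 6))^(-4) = ()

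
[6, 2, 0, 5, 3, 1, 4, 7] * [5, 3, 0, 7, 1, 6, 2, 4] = [2, 0, 5, 6, 7, 3, 1, 4]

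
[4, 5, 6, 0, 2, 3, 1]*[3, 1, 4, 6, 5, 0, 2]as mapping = [0→5, 1→0, 2→2, 3→3, 4→4, 5→6, 6→1]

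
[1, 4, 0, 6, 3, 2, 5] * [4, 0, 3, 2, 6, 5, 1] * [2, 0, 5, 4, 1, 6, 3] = [2, 3, 1, 0, 5, 4, 6]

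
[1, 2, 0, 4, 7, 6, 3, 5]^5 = [2, 0, 1, 3, 4, 5, 6, 7]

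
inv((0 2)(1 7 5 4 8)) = (0 2)(1 8 4 5 7)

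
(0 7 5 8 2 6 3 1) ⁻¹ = (0 1 3 6 2 8 5 7) 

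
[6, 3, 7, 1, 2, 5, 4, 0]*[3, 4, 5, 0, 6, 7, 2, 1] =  [2, 0, 1, 4, 5, 7, 6, 3]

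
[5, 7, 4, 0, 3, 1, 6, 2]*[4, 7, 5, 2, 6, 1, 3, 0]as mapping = [0→1, 1→0, 2→6, 3→4, 4→2, 5→7, 6→3, 7→5]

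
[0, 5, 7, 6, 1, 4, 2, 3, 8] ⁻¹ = [0, 4, 6, 7, 5, 1, 3, 2, 8] 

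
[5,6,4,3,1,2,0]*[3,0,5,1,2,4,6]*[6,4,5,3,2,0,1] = [2,1,5,4,6,0,3]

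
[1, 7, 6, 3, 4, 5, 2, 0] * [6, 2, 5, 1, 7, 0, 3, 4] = [2, 4, 3, 1, 7, 0, 5, 6]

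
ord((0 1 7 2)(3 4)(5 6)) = 4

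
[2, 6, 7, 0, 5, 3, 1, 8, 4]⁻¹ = [3, 6, 0, 5, 8, 4, 1, 2, 7]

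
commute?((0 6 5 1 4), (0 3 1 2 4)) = no:(0 6 5 1 4)*(0 3 1 2 4) = (0 6 5 2 4 3 1), (0 3 1 2 4)*(0 6 5 1 4) = (0 3 4 6 5 1 2)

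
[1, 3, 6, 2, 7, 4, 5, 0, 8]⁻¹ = [7, 0, 3, 1, 5, 6, 2, 4, 8]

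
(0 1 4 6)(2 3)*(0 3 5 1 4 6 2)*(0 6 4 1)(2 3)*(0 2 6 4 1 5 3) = (0 5 2 3 4)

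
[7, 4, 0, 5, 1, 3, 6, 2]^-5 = [7, 4, 0, 5, 1, 3, 6, 2]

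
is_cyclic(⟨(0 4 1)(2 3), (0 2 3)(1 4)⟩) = no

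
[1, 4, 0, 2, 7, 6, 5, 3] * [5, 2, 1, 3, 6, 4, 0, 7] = [2, 6, 5, 1, 7, 0, 4, 3] 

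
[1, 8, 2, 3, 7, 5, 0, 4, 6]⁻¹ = [6, 0, 2, 3, 7, 5, 8, 4, 1]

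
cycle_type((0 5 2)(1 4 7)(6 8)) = 2.3^2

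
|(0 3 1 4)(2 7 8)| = 12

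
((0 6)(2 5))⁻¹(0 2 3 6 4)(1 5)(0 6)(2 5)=(0 4 6 5 3)(1 2)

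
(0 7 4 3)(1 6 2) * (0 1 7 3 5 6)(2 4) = (0 3 1)(2 7)(4 5 6)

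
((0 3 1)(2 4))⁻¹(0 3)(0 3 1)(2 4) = (1 3)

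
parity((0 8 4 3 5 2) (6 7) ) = even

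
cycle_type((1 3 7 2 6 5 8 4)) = 8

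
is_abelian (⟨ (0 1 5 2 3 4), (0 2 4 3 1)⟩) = no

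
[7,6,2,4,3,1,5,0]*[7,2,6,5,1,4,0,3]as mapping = [0→3,1→0,2→6,3→1,4→5,5→2,6→4,7→7]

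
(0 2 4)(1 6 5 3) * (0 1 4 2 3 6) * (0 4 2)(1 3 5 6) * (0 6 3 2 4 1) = (0 5)(2 6 3 4)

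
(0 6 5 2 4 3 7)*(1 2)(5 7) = (0 6 7)(1 2 4 3 5)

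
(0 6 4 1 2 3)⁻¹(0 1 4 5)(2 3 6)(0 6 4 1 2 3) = (0 4 3)(1 5 6 2)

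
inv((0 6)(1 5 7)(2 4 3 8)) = (0 6)(1 7 5)(2 8 3 4)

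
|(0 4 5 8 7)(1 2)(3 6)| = 10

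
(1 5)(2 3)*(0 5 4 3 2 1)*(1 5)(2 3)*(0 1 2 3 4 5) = (0 2 4 3)(1 5)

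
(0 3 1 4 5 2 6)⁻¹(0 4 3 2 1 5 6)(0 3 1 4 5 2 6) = (0 3 5 1 6 4 2)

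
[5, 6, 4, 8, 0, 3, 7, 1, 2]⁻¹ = [4, 7, 8, 5, 2, 0, 1, 6, 3]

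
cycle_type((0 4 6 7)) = 4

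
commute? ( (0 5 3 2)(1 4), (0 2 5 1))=no: (0 5 3 2)(1 4)*(0 2 5 1)=(0 1 4)(3 5), (0 2 5 1)*(0 5 3 2)(1 4)=(1 5 4)(2 3)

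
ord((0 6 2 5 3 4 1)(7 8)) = 14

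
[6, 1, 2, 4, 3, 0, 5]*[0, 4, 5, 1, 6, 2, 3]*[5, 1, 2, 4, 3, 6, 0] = [4, 3, 6, 0, 1, 5, 2]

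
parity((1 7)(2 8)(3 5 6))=even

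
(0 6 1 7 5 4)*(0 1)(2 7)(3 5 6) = (0 3 5 4 1 2 7 6)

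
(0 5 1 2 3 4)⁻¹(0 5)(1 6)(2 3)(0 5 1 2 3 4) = (1 5)(2 6)(3 4)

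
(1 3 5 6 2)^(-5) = ()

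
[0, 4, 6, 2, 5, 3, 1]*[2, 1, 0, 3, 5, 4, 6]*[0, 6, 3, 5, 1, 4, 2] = [3, 4, 2, 0, 1, 5, 6]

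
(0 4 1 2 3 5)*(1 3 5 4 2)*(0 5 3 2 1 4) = (0 1 4 2 3)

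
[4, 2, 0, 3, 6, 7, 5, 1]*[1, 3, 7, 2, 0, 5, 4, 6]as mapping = [0→0, 1→7, 2→1, 3→2, 4→4, 5→6, 6→5, 7→3]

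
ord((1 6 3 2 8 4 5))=7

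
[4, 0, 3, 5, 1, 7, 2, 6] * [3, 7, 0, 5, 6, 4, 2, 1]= [6, 3, 5, 4, 7, 1, 0, 2]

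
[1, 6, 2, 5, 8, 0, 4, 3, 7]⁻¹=[5, 0, 2, 7, 6, 3, 1, 8, 4]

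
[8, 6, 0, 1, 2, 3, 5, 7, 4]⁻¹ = [2, 3, 4, 5, 8, 6, 1, 7, 0]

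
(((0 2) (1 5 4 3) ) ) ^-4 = () 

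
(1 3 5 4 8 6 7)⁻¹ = (1 7 6 8 4 5 3)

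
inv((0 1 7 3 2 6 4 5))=(0 5 4 6 2 3 7 1)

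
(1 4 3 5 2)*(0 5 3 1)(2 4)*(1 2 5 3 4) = (0 3 4 2)(1 5)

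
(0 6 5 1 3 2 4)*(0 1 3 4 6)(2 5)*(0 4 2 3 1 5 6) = (0 4 5 1 2)(3 6)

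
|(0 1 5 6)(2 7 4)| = 12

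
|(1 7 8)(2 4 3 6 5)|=15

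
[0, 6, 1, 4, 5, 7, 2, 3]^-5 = [0, 6, 1, 7, 3, 4, 2, 5]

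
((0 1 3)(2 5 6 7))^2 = (0 3 1)(2 6)(5 7)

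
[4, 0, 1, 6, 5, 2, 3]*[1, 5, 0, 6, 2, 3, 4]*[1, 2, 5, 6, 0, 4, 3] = [5, 2, 4, 0, 6, 1, 3]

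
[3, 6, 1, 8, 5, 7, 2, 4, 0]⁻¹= [8, 2, 6, 0, 7, 4, 1, 5, 3]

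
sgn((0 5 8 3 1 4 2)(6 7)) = -1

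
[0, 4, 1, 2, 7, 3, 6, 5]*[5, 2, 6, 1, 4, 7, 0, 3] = [5, 4, 2, 6, 3, 1, 0, 7]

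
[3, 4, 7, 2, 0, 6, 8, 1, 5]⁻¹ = [4, 7, 3, 0, 1, 8, 5, 2, 6]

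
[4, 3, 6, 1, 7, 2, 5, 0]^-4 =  [7, 1, 5, 3, 0, 6, 2, 4]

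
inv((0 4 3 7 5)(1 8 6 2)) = (0 5 7 3 4)(1 2 6 8)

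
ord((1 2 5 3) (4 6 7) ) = 12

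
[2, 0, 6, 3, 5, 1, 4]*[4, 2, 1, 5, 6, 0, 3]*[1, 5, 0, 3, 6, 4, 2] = [5, 6, 3, 4, 1, 0, 2]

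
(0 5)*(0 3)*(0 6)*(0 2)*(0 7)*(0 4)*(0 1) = (0 5 3 6 2 7 4 1)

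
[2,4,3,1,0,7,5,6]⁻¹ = [4,3,0,2,1,6,7,5]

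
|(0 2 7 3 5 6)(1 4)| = 6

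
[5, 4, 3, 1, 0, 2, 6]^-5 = [5, 4, 3, 1, 0, 2, 6]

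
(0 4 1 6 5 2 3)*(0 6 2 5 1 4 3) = (0 3 6 1 2) 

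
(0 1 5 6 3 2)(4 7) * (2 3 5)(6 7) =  (0 1 2)(4 6 5 7)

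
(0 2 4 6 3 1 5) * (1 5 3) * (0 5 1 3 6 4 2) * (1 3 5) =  (1 6 5)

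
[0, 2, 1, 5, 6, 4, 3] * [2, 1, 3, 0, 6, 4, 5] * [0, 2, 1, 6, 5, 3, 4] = [1, 6, 2, 5, 3, 4, 0]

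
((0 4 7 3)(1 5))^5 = (0 4 7 3)(1 5)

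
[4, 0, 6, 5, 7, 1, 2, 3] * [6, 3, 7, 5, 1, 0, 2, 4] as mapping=[0→1, 1→6, 2→2, 3→0, 4→4, 5→3, 6→7, 7→5] 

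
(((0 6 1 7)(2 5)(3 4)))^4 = ()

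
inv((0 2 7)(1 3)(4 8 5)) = (0 7 2)(1 3)(4 5 8)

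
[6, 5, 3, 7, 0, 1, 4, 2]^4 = [6, 1, 3, 7, 0, 5, 4, 2]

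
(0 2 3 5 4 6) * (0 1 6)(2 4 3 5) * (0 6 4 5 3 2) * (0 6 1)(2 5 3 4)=(0 3 6)(1 2 4)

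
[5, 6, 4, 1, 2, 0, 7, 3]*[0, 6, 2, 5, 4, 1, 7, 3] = [1, 7, 4, 6, 2, 0, 3, 5]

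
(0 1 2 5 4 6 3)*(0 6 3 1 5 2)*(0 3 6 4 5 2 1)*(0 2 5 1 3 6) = (0 5 1 6 2 3 4)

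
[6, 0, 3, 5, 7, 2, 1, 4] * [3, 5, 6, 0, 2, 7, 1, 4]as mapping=[0→1, 1→3, 2→0, 3→7, 4→4, 5→6, 6→5, 7→2]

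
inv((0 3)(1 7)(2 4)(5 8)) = (0 3)(1 7)(2 4)(5 8)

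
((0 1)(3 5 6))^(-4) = (3 6 5)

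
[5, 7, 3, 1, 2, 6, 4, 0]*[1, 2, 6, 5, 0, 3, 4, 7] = [3, 7, 5, 2, 6, 4, 0, 1]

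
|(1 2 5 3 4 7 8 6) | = 8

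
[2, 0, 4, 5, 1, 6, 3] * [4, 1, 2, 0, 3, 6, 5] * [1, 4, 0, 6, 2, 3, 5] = [0, 2, 6, 5, 4, 3, 1]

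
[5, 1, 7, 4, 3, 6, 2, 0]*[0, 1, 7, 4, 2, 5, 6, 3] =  [5, 1, 3, 2, 4, 6, 7, 0]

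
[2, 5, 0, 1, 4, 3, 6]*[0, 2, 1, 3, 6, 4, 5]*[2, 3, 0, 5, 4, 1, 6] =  [3, 4, 2, 0, 6, 5, 1]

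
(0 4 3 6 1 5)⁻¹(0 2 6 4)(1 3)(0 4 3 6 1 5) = (1 3 4 2)(5 6)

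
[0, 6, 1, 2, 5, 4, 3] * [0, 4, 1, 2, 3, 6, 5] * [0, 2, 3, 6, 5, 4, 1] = [0, 4, 5, 2, 1, 6, 3] 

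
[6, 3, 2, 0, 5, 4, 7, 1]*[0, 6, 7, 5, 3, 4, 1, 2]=[1, 5, 7, 0, 4, 3, 2, 6]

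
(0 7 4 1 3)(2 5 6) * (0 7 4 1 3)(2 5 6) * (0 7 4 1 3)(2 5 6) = (0 1 7 3 4)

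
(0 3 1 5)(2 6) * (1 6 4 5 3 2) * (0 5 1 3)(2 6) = (0 6 3 2 4 1)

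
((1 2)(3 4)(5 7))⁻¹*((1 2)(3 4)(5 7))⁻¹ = ()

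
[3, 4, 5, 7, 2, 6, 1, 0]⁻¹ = [7, 6, 4, 0, 1, 2, 5, 3]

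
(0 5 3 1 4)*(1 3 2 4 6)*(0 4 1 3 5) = (1 6 3 5 2)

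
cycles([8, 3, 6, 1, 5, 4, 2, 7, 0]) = (0 8)(1 3)(2 6)(4 5)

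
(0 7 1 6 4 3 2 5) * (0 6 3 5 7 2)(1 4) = (0 2 7 4 5 6 1 3)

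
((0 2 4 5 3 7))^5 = (0 7 3 5 4 2)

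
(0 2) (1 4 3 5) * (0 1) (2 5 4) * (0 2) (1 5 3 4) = (0 3 1) (2 5) 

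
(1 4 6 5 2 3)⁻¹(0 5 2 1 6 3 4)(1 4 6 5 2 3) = (0 2 3 4 5 1 6)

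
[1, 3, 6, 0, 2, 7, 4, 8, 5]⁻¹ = [3, 0, 4, 1, 6, 8, 2, 5, 7]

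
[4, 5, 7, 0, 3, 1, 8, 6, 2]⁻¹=[3, 5, 8, 4, 0, 1, 7, 2, 6]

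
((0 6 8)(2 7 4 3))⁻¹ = (0 8 6)(2 3 4 7)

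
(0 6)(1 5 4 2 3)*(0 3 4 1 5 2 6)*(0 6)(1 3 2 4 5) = (0 6 2 5 3 1 4)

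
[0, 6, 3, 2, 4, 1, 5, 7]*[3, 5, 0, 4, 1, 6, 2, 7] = [3, 2, 4, 0, 1, 5, 6, 7]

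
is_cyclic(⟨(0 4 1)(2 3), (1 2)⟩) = no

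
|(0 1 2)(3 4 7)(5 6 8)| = 3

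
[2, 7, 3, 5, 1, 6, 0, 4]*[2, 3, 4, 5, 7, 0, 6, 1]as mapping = [0→4, 1→1, 2→5, 3→0, 4→3, 5→6, 6→2, 7→7]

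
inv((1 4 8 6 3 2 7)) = (1 7 2 3 6 8 4)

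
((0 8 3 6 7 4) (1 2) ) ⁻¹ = (0 4 7 6 3 8) (1 2) 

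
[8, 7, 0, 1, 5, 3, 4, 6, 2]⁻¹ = [2, 3, 8, 5, 6, 4, 7, 1, 0]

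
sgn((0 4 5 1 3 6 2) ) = 1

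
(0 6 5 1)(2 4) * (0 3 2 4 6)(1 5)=(1 3 2 6)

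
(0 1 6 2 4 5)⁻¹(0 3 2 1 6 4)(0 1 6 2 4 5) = (1 3 4 6 2 5)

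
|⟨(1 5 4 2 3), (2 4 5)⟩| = 60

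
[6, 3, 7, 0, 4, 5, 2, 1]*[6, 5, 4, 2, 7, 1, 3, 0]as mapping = [0→3, 1→2, 2→0, 3→6, 4→7, 5→1, 6→4, 7→5]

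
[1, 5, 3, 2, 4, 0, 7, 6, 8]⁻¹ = [5, 0, 3, 2, 4, 1, 7, 6, 8]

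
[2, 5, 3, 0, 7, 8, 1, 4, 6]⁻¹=[3, 6, 0, 2, 7, 1, 8, 4, 5]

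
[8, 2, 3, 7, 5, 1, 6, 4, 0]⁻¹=[8, 5, 1, 2, 7, 4, 6, 3, 0]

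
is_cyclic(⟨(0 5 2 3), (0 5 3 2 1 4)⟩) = no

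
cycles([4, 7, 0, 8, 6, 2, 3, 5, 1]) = (0 4 6 3 8 1 7 5 2)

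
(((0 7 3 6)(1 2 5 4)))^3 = (0 6 3 7)(1 4 5 2)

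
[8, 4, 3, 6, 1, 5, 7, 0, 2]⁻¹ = [7, 4, 8, 2, 1, 5, 3, 6, 0]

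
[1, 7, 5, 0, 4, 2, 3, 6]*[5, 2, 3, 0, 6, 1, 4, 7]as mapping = [0→2, 1→7, 2→1, 3→5, 4→6, 5→3, 6→0, 7→4]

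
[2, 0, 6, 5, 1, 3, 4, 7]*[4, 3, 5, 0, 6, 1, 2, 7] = [5, 4, 2, 1, 3, 0, 6, 7]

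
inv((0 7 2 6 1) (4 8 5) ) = (0 1 6 2 7) (4 5 8) 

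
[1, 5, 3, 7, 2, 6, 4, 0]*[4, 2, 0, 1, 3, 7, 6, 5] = [2, 7, 1, 5, 0, 6, 3, 4]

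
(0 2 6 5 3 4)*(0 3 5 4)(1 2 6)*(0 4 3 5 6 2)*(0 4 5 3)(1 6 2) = (0 1 4 3 5 2 6)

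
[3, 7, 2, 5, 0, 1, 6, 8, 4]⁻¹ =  [4, 5, 2, 0, 8, 3, 6, 1, 7]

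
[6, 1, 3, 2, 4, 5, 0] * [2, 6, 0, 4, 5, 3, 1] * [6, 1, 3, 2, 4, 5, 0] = [1, 0, 4, 6, 5, 2, 3] 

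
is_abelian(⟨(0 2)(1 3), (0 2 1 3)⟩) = no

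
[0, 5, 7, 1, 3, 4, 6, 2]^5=[0, 5, 7, 1, 3, 4, 6, 2]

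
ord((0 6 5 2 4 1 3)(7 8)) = 14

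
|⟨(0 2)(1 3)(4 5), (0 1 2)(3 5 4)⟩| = 24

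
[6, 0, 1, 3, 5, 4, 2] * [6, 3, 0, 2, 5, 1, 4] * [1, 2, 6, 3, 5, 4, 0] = [5, 0, 3, 6, 2, 4, 1]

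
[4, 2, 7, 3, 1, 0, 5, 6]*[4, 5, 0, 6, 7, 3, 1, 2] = [7, 0, 2, 6, 5, 4, 3, 1]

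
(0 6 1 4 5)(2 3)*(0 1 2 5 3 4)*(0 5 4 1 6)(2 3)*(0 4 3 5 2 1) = (0 4 1 2)(5 6)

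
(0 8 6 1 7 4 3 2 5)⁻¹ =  (0 5 2 3 4 7 1 6 8)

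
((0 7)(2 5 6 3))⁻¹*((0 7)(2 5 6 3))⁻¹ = (2 6)(3 5)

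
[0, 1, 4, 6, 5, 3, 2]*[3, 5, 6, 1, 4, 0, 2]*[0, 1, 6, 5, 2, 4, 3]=[5, 4, 2, 6, 0, 1, 3]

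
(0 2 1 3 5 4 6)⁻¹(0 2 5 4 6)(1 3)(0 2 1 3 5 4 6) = (0 2 1 4 6)(3 5)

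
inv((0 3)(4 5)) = (0 3)(4 5)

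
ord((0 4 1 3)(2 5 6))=12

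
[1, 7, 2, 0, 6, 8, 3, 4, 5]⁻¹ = [3, 0, 2, 6, 7, 8, 4, 1, 5]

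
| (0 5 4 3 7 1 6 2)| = 8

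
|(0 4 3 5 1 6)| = 6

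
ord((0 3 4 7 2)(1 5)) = 10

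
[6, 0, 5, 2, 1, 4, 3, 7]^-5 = [3, 6, 4, 5, 0, 1, 2, 7]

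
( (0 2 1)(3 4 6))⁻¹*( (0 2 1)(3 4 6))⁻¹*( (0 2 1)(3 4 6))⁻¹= ()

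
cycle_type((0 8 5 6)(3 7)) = 2.4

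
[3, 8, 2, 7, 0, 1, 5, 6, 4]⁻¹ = [4, 5, 2, 0, 8, 6, 7, 3, 1]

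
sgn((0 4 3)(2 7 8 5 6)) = 1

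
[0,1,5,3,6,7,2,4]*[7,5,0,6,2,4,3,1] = [7,5,4,6,3,1,0,2]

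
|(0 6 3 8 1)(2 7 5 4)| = 20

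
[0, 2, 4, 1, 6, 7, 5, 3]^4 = [0, 5, 7, 6, 3, 2, 1, 4]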